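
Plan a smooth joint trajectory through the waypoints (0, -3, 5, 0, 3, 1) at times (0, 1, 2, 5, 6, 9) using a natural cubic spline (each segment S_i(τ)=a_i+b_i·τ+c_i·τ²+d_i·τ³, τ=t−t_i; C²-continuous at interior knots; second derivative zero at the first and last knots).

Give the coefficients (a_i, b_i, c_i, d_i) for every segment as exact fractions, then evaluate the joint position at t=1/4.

Δ: Δ0=-3, Δ1=8, Δ2=-5/3, Δ3=3, Δ4=-2/3
row 1: diag=4, rhs=66; c'=1/4, d'=33/2
row 2: denom=8−1·1/4=31/4; d'=(-58−1·33/2)/(31/4)=-298/31
row 3: denom=8−3·12/31=212/31; d'=(28−3·-298/31)/(212/31)=881/106
row 4: denom=8−1·31/212=1665/212; d'=(-22−1·881/106)/(1665/212)=-714/185
back: M4=-714/185
back: M3=881/106−31/212·-714/185=1642/185
back: M2=-298/31−12/31·1642/185=-2414/185
back: M1=33/2−1/4·-2414/185=3656/185
M: M0=0, M1=3656/185, M2=-2414/185, M3=1642/185, M4=-714/185, M5=0
seg 0: a=0, c=M0/2=0, d=(M1−M0)/(6·1)=1828/555, b=Δ0−h0·(2M0+M1)/6=-3493/555
seg 1: a=-3, c=M1/2=1828/185, d=(M2−M1)/(6·1)=-607/111, b=Δ1−h1·(2M1+M2)/6=1991/555
seg 2: a=5, c=M2/2=-1207/185, d=(M3−M2)/(6·3)=676/555, b=Δ2−h2·(2M2+M3)/6=3854/555
seg 3: a=0, c=M3/2=821/185, d=(M4−M3)/(6·1)=-1178/555, b=Δ3−h3·(2M3+M4)/6=76/111
seg 4: a=3, c=M4/2=-357/185, d=(M5−M4)/(6·3)=119/555, b=Δ4−h4·(2M4+M5)/6=1772/555
t_q=1/4 → seg 0, τ=1/4; S=0+-3493/555·τ+0·τ²+1828/555·τ³=-901/592

  seg 0: a=0 b=-3493/555 c=0 d=1828/555
  seg 1: a=-3 b=1991/555 c=1828/185 d=-607/111
  seg 2: a=5 b=3854/555 c=-1207/185 d=676/555
  seg 3: a=0 b=76/111 c=821/185 d=-1178/555
  seg 4: a=3 b=1772/555 c=-357/185 d=119/555
S(1/4) = -901/592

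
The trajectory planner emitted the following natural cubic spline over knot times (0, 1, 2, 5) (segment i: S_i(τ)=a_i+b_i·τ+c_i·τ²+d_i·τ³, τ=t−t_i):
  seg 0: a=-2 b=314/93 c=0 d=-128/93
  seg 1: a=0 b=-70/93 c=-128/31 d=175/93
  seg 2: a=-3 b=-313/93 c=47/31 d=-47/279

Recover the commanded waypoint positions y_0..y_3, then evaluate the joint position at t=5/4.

y_0=-2 y_1=0 y_2=-3 y_3=-4
S(5/4) = -827/1984

y_0 = S_0(0) = a_0 = -2
y_1 = S_1(0) = a_1 = 0
y_2 = S_2(0) = a_2 = -3
y_3 = S_2(3) = -4
t_q=5/4 is in segment 1 (τ=1/4); S_1(τ)=-827/1984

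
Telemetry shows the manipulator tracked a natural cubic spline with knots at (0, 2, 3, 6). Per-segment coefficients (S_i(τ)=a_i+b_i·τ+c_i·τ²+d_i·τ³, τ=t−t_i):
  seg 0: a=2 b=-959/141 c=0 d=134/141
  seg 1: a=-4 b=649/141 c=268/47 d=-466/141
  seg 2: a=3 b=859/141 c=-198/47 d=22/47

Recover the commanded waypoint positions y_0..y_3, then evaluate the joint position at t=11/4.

y_0 = S_0(0) = a_0 = 2
y_1 = S_1(0) = a_1 = -4
y_2 = S_2(0) = a_2 = 3
y_3 = S_2(3) = -4
t_q=11/4 is in segment 1 (τ=3/4); S_1(τ)=1903/1504

y_0=2 y_1=-4 y_2=3 y_3=-4
S(11/4) = 1903/1504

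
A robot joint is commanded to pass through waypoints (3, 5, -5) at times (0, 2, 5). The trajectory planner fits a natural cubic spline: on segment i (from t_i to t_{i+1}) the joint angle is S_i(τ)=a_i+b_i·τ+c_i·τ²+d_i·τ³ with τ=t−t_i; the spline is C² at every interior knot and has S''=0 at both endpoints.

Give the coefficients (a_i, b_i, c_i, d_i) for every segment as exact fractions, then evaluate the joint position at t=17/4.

  seg 0: a=3 b=28/15 c=0 d=-13/60
  seg 1: a=5 b=-11/15 c=-13/10 d=13/90
S(17/4) = -203/128

Δ: Δ0=1, Δ1=-10/3
row 1: diag=10, rhs=-26; c'=3/10, d'=-13/5
back: M1=-13/5
M: M0=0, M1=-13/5, M2=0
seg 0: a=3, c=M0/2=0, d=(M1−M0)/(6·2)=-13/60, b=Δ0−h0·(2M0+M1)/6=28/15
seg 1: a=5, c=M1/2=-13/10, d=(M2−M1)/(6·3)=13/90, b=Δ1−h1·(2M1+M2)/6=-11/15
t_q=17/4 → seg 1, τ=9/4; S=5+-11/15·τ+-13/10·τ²+13/90·τ³=-203/128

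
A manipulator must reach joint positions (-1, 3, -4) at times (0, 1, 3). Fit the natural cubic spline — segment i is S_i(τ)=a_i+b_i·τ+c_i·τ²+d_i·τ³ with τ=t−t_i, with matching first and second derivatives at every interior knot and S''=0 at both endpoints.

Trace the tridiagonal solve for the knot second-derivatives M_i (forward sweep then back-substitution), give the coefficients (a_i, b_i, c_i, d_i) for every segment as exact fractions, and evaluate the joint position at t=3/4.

  seg 0: a=-1 b=21/4 c=0 d=-5/4
  seg 1: a=3 b=3/2 c=-15/4 d=5/8
S(3/4) = 617/256

Δ: Δ0=4, Δ1=-7/2
row 1: diag=6, rhs=-45; c'=1/3, d'=-15/2
back: M1=-15/2
M: M0=0, M1=-15/2, M2=0
seg 0: a=-1, c=M0/2=0, d=(M1−M0)/(6·1)=-5/4, b=Δ0−h0·(2M0+M1)/6=21/4
seg 1: a=3, c=M1/2=-15/4, d=(M2−M1)/(6·2)=5/8, b=Δ1−h1·(2M1+M2)/6=3/2
t_q=3/4 → seg 0, τ=3/4; S=-1+21/4·τ+0·τ²+-5/4·τ³=617/256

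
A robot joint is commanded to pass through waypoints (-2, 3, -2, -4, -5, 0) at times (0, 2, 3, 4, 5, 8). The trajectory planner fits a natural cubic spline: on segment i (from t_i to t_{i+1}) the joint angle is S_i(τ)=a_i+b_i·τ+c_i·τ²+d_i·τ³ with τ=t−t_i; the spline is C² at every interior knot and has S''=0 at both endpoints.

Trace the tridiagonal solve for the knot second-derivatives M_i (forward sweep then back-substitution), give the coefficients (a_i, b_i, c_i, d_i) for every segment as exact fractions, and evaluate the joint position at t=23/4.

Δ: Δ0=5/2, Δ1=-5, Δ2=-2, Δ3=-1, Δ4=5/3
row 1: diag=6, rhs=-45; c'=1/6, d'=-15/2
row 2: denom=4−1·1/6=23/6; d'=(18−1·-15/2)/(23/6)=153/23
row 3: denom=4−1·6/23=86/23; d'=(6−1·153/23)/(86/23)=-15/86
row 4: denom=8−1·23/86=665/86; d'=(16−1·-15/86)/(665/86)=1391/665
back: M4=1391/665
back: M3=-15/86−23/86·1391/665=-488/665
back: M2=153/23−6/23·-488/665=4551/665
back: M1=-15/2−1/6·4551/665=-5746/665
M: M0=0, M1=-5746/665, M2=4551/665, M3=-488/665, M4=1391/665, M5=0
seg 0: a=-2, c=M0/2=0, d=(M1−M0)/(6·2)=-2873/3990, b=Δ0−h0·(2M0+M1)/6=21467/3990
seg 1: a=3, c=M1/2=-2873/665, d=(M2−M1)/(6·1)=1471/570, b=Δ1−h1·(2M1+M2)/6=-13009/3990
seg 2: a=-2, c=M2/2=4551/1330, d=(M3−M2)/(6·1)=-5039/3990, b=Δ2−h2·(2M2+M3)/6=-8297/1995
seg 3: a=-4, c=M3/2=-244/665, d=(M4−M3)/(6·1)=1879/3990, b=Δ3−h3·(2M3+M4)/6=-881/798
seg 4: a=-5, c=M4/2=1391/1330, d=(M5−M4)/(6·3)=-1391/11970, b=Δ4−h4·(2M4+M5)/6=-848/1995
t_q=23/4 → seg 4, τ=3/4; S=-5+-848/1995·τ+1391/1330·τ²+-1391/11970·τ³=-58119/12160

  seg 0: a=-2 b=21467/3990 c=0 d=-2873/3990
  seg 1: a=3 b=-13009/3990 c=-2873/665 d=1471/570
  seg 2: a=-2 b=-8297/1995 c=4551/1330 d=-5039/3990
  seg 3: a=-4 b=-881/798 c=-244/665 d=1879/3990
  seg 4: a=-5 b=-848/1995 c=1391/1330 d=-1391/11970
S(23/4) = -58119/12160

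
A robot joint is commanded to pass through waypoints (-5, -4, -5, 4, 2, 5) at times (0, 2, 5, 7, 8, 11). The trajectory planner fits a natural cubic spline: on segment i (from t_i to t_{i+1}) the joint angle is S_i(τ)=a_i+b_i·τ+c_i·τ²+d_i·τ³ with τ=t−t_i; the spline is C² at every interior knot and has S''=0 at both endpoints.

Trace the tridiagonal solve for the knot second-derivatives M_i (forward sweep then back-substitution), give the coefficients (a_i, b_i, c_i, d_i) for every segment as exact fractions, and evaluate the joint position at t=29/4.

  seg 0: a=-5 b=9463/7914 c=0 d=-2753/15828
  seg 1: a=-4 b=-7055/7914 c=-2753/2638 d=14597/35613
  seg 2: a=-5 b=30973/7914 c=20935/7914 d=-6205/5276
  seg 3: a=4 b=3023/7914 c=-17455/3957 d=5353/2638
  seg 4: a=2 b=-9310/3957 c=13267/7914 d=-13267/71226
S(29/4) = 650257/168832

Δ: Δ0=1/2, Δ1=-1/3, Δ2=9/2, Δ3=-2, Δ4=1
row 1: diag=10, rhs=-5; c'=3/10, d'=-1/2
row 2: denom=10−3·3/10=91/10; d'=(29−3·-1/2)/(91/10)=305/91
row 3: denom=6−2·20/91=506/91; d'=(-39−2·305/91)/(506/91)=-4159/506
row 4: denom=8−1·91/506=3957/506; d'=(18−1·-4159/506)/(3957/506)=13267/3957
back: M4=13267/3957
back: M3=-4159/506−91/506·13267/3957=-34910/3957
back: M2=305/91−20/91·-34910/3957=20935/3957
back: M1=-1/2−3/10·20935/3957=-2753/1319
M: M0=0, M1=-2753/1319, M2=20935/3957, M3=-34910/3957, M4=13267/3957, M5=0
seg 0: a=-5, c=M0/2=0, d=(M1−M0)/(6·2)=-2753/15828, b=Δ0−h0·(2M0+M1)/6=9463/7914
seg 1: a=-4, c=M1/2=-2753/2638, d=(M2−M1)/(6·3)=14597/35613, b=Δ1−h1·(2M1+M2)/6=-7055/7914
seg 2: a=-5, c=M2/2=20935/7914, d=(M3−M2)/(6·2)=-6205/5276, b=Δ2−h2·(2M2+M3)/6=30973/7914
seg 3: a=4, c=M3/2=-17455/3957, d=(M4−M3)/(6·1)=5353/2638, b=Δ3−h3·(2M3+M4)/6=3023/7914
seg 4: a=2, c=M4/2=13267/7914, d=(M5−M4)/(6·3)=-13267/71226, b=Δ4−h4·(2M4+M5)/6=-9310/3957
t_q=29/4 → seg 3, τ=1/4; S=4+3023/7914·τ+-17455/3957·τ²+5353/2638·τ³=650257/168832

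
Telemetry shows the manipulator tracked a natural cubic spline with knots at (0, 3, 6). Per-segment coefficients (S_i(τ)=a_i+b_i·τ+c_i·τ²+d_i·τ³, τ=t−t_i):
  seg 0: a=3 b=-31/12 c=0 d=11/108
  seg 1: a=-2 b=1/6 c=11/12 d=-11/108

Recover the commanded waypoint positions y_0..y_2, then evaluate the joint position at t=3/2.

y_0=3 y_1=-2 y_2=4
S(3/2) = -17/32

y_0 = S_0(0) = a_0 = 3
y_1 = S_1(0) = a_1 = -2
y_2 = S_1(3) = 4
t_q=3/2 is in segment 0 (τ=3/2); S_0(τ)=-17/32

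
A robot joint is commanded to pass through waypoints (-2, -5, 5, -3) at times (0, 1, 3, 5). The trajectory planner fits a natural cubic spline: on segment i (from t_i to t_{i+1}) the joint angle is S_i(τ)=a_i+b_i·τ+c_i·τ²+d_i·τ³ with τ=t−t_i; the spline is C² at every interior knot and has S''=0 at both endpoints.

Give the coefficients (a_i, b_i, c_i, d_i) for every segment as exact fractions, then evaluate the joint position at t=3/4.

Δ: Δ0=-3, Δ1=5, Δ2=-4
row 1: diag=6, rhs=48; c'=1/3, d'=8
row 2: denom=8−2·1/3=22/3; d'=(-54−2·8)/(22/3)=-105/11
back: M2=-105/11
back: M1=8−1/3·-105/11=123/11
M: M0=0, M1=123/11, M2=-105/11, M3=0
seg 0: a=-2, c=M0/2=0, d=(M1−M0)/(6·1)=41/22, b=Δ0−h0·(2M0+M1)/6=-107/22
seg 1: a=-5, c=M1/2=123/22, d=(M2−M1)/(6·2)=-19/11, b=Δ1−h1·(2M1+M2)/6=8/11
seg 2: a=5, c=M2/2=-105/22, d=(M3−M2)/(6·2)=35/44, b=Δ2−h2·(2M2+M3)/6=26/11
t_q=3/4 → seg 0, τ=3/4; S=-2+-107/22·τ+0·τ²+41/22·τ³=-6845/1408

  seg 0: a=-2 b=-107/22 c=0 d=41/22
  seg 1: a=-5 b=8/11 c=123/22 d=-19/11
  seg 2: a=5 b=26/11 c=-105/22 d=35/44
S(3/4) = -6845/1408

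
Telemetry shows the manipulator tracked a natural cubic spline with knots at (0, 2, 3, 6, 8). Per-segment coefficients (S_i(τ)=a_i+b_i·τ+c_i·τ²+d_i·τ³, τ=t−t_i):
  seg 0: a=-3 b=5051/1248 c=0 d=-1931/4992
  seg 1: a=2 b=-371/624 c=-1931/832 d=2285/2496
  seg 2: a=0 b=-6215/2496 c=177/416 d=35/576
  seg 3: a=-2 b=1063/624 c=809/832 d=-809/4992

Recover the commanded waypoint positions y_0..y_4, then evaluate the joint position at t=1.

y_0=-3 y_1=2 y_2=0 y_3=-2 y_4=4
S(1) = 1099/1664

y_0 = S_0(0) = a_0 = -3
y_1 = S_1(0) = a_1 = 2
y_2 = S_2(0) = a_2 = 0
y_3 = S_3(0) = a_3 = -2
y_4 = S_3(2) = 4
t_q=1 is in segment 0 (τ=1); S_0(τ)=1099/1664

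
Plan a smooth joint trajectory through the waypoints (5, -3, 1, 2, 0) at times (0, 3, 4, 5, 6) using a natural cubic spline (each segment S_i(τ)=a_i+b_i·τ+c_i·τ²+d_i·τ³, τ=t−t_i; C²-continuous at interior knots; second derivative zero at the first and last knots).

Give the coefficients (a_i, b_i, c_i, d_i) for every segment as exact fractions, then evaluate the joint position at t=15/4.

Δ: Δ0=-8/3, Δ1=4, Δ2=1, Δ3=-2
row 1: diag=8, rhs=40; c'=1/8, d'=5
row 2: denom=4−1·1/8=31/8; d'=(-18−1·5)/(31/8)=-184/31
row 3: denom=4−1·8/31=116/31; d'=(-18−1·-184/31)/(116/31)=-187/58
back: M3=-187/58
back: M2=-184/31−8/31·-187/58=-148/29
back: M1=5−1/8·-148/29=327/58
M: M0=0, M1=327/58, M2=-148/29, M3=-187/58, M4=0
seg 0: a=5, c=M0/2=0, d=(M1−M0)/(6·3)=109/348, b=Δ0−h0·(2M0+M1)/6=-1909/348
seg 1: a=-3, c=M1/2=327/116, d=(M2−M1)/(6·1)=-623/348, b=Δ1−h1·(2M1+M2)/6=517/174
seg 2: a=1, c=M2/2=-74/29, d=(M3−M2)/(6·1)=109/348, b=Δ2−h2·(2M2+M3)/6=1127/348
seg 3: a=2, c=M3/2=-187/116, d=(M4−M3)/(6·1)=187/348, b=Δ3−h3·(2M3+M4)/6=-161/174
t_q=15/4 → seg 1, τ=3/4; S=-3+517/174·τ+327/116·τ²+-623/348·τ³=437/7424

  seg 0: a=5 b=-1909/348 c=0 d=109/348
  seg 1: a=-3 b=517/174 c=327/116 d=-623/348
  seg 2: a=1 b=1127/348 c=-74/29 d=109/348
  seg 3: a=2 b=-161/174 c=-187/116 d=187/348
S(15/4) = 437/7424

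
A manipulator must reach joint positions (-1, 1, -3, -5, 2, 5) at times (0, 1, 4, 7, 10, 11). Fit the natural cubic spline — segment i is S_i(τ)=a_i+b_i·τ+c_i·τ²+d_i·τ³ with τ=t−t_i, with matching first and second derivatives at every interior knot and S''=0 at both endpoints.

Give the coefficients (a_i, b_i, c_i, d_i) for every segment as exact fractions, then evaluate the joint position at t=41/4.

Δ: Δ0=2, Δ1=-4/3, Δ2=-2/3, Δ3=7/3, Δ4=3
row 1: diag=8, rhs=-20; c'=3/8, d'=-5/2
row 2: denom=12−3·3/8=87/8; d'=(4−3·-5/2)/(87/8)=92/87
row 3: denom=12−3·8/29=324/29; d'=(18−3·92/87)/(324/29)=215/162
row 4: denom=8−3·29/108=259/36; d'=(4−3·215/162)/(259/36)=2/777
back: M4=2/777
back: M3=215/162−29/108·2/777=3092/2331
back: M2=92/87−8/29·3092/2331=1612/2331
back: M1=-5/2−3/8·1612/2331=-2144/777
M: M0=0, M1=-2144/777, M2=1612/2331, M3=3092/2331, M4=2/777, M5=0
seg 0: a=-1, c=M0/2=0, d=(M1−M0)/(6·1)=-1072/2331, b=Δ0−h0·(2M0+M1)/6=5734/2331
seg 1: a=1, c=M1/2=-1072/777, d=(M2−M1)/(6·3)=4022/20979, b=Δ1−h1·(2M1+M2)/6=2518/2331
seg 2: a=-3, c=M2/2=806/2331, d=(M3−M2)/(6·3)=20/567, b=Δ2−h2·(2M2+M3)/6=-4712/2331
seg 3: a=-5, c=M3/2=1546/2331, d=(M4−M3)/(6·3)=-1543/20979, b=Δ3−h3·(2M3+M4)/6=2344/2331
seg 4: a=2, c=M4/2=1/777, d=(M5−M4)/(6·1)=-1/2331, b=Δ4−h4·(2M4+M5)/6=6991/2331
t_q=41/4 → seg 4, τ=1/4; S=2+6991/2331·τ+1/777·τ²+-1/2331·τ³=19535/7104

  seg 0: a=-1 b=5734/2331 c=0 d=-1072/2331
  seg 1: a=1 b=2518/2331 c=-1072/777 d=4022/20979
  seg 2: a=-3 b=-4712/2331 c=806/2331 d=20/567
  seg 3: a=-5 b=2344/2331 c=1546/2331 d=-1543/20979
  seg 4: a=2 b=6991/2331 c=1/777 d=-1/2331
S(41/4) = 19535/7104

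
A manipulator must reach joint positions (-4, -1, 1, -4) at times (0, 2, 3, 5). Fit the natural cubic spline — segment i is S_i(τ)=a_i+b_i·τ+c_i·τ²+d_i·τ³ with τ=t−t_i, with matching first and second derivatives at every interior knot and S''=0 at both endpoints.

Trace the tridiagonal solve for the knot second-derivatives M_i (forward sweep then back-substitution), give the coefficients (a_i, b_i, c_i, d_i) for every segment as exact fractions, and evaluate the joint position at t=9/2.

Δ: Δ0=3/2, Δ1=2, Δ2=-5/2
row 1: diag=6, rhs=3; c'=1/6, d'=1/2
row 2: denom=6−1·1/6=35/6; d'=(-27−1·1/2)/(35/6)=-33/7
back: M2=-33/7
back: M1=1/2−1/6·-33/7=9/7
M: M0=0, M1=9/7, M2=-33/7, M3=0
seg 0: a=-4, c=M0/2=0, d=(M1−M0)/(6·2)=3/28, b=Δ0−h0·(2M0+M1)/6=15/14
seg 1: a=-1, c=M1/2=9/14, d=(M2−M1)/(6·1)=-1, b=Δ1−h1·(2M1+M2)/6=33/14
seg 2: a=1, c=M2/2=-33/14, d=(M3−M2)/(6·2)=11/28, b=Δ2−h2·(2M2+M3)/6=9/14
t_q=9/2 → seg 2, τ=3/2; S=1+9/14·τ+-33/14·τ²+11/28·τ³=-451/224

  seg 0: a=-4 b=15/14 c=0 d=3/28
  seg 1: a=-1 b=33/14 c=9/14 d=-1
  seg 2: a=1 b=9/14 c=-33/14 d=11/28
S(9/2) = -451/224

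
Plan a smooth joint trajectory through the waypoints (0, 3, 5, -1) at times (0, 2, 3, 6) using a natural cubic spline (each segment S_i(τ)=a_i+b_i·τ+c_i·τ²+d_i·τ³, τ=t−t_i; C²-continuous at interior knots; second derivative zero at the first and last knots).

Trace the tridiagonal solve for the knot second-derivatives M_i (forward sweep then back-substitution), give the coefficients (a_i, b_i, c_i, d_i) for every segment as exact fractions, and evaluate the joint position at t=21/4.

  seg 0: a=0 b=109/94 c=0 d=4/47
  seg 1: a=3 b=205/94 c=24/47 d=-65/94
  seg 2: a=5 b=53/47 c=-147/94 d=49/282
S(21/4) = 9623/6016

Δ: Δ0=3/2, Δ1=2, Δ2=-2
row 1: diag=6, rhs=3; c'=1/6, d'=1/2
row 2: denom=8−1·1/6=47/6; d'=(-24−1·1/2)/(47/6)=-147/47
back: M2=-147/47
back: M1=1/2−1/6·-147/47=48/47
M: M0=0, M1=48/47, M2=-147/47, M3=0
seg 0: a=0, c=M0/2=0, d=(M1−M0)/(6·2)=4/47, b=Δ0−h0·(2M0+M1)/6=109/94
seg 1: a=3, c=M1/2=24/47, d=(M2−M1)/(6·1)=-65/94, b=Δ1−h1·(2M1+M2)/6=205/94
seg 2: a=5, c=M2/2=-147/94, d=(M3−M2)/(6·3)=49/282, b=Δ2−h2·(2M2+M3)/6=53/47
t_q=21/4 → seg 2, τ=9/4; S=5+53/47·τ+-147/94·τ²+49/282·τ³=9623/6016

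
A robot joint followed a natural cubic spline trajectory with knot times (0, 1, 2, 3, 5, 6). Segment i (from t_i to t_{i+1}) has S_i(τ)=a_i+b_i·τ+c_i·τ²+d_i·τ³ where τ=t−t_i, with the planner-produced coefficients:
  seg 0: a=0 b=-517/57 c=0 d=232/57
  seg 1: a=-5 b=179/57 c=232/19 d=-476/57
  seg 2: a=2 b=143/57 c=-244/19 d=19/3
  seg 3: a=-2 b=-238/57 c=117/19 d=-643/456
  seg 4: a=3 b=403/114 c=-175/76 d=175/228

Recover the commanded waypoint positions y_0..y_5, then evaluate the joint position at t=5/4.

y_0=0 y_1=-5 y_2=2 y_3=-2 y_4=3 y_5=5
S(5/4) = -1089/304

y_0 = S_0(0) = a_0 = 0
y_1 = S_1(0) = a_1 = -5
y_2 = S_2(0) = a_2 = 2
y_3 = S_3(0) = a_3 = -2
y_4 = S_4(0) = a_4 = 3
y_5 = S_4(1) = 5
t_q=5/4 is in segment 1 (τ=1/4); S_1(τ)=-1089/304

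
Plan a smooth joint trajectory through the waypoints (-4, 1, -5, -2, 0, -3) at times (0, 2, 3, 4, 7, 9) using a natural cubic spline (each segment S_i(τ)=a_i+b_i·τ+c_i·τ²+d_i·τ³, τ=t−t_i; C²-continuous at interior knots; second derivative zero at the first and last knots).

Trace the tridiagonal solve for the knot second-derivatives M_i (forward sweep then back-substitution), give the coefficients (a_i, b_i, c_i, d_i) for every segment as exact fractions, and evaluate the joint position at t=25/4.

  seg 0: a=-4 b=59413/9438 c=0 d=-17909/18876
  seg 1: a=1 b=-48041/9438 c=-17909/3146 d=22570/4719
  seg 2: a=-5 b=-1825/858 c=27231/3146 d=-16652/4719
  seg 3: a=-2 b=43399/9438 c=-6073/3146 d=25/121
  seg 4: a=0 b=-13265/9438 c=-223/3146 d=223/18876
S(25/4) = 93331/100672

Δ: Δ0=5/2, Δ1=-6, Δ2=3, Δ3=2/3, Δ4=-3/2
row 1: diag=6, rhs=-51; c'=1/6, d'=-17/2
row 2: denom=4−1·1/6=23/6; d'=(54−1·-17/2)/(23/6)=375/23
row 3: denom=8−1·6/23=178/23; d'=(-14−1·375/23)/(178/23)=-697/178
row 4: denom=10−3·69/178=1573/178; d'=(-13−3·-697/178)/(1573/178)=-223/1573
back: M4=-223/1573
back: M3=-697/178−69/178·-223/1573=-6073/1573
back: M2=375/23−6/23·-6073/1573=27231/1573
back: M1=-17/2−1/6·27231/1573=-17909/1573
M: M0=0, M1=-17909/1573, M2=27231/1573, M3=-6073/1573, M4=-223/1573, M5=0
seg 0: a=-4, c=M0/2=0, d=(M1−M0)/(6·2)=-17909/18876, b=Δ0−h0·(2M0+M1)/6=59413/9438
seg 1: a=1, c=M1/2=-17909/3146, d=(M2−M1)/(6·1)=22570/4719, b=Δ1−h1·(2M1+M2)/6=-48041/9438
seg 2: a=-5, c=M2/2=27231/3146, d=(M3−M2)/(6·1)=-16652/4719, b=Δ2−h2·(2M2+M3)/6=-1825/858
seg 3: a=-2, c=M3/2=-6073/3146, d=(M4−M3)/(6·3)=25/121, b=Δ3−h3·(2M3+M4)/6=43399/9438
seg 4: a=0, c=M4/2=-223/3146, d=(M5−M4)/(6·2)=223/18876, b=Δ4−h4·(2M4+M5)/6=-13265/9438
t_q=25/4 → seg 3, τ=9/4; S=-2+43399/9438·τ+-6073/3146·τ²+25/121·τ³=93331/100672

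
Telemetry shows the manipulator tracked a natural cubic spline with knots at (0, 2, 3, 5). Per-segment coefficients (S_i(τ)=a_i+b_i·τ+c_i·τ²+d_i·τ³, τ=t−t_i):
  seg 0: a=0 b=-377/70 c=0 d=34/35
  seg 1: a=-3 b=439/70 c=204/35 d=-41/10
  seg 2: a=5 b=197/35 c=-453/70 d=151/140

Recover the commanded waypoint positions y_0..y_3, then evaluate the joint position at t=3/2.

y_0=0 y_1=-3 y_2=5 y_3=-1
S(3/2) = -24/5

y_0 = S_0(0) = a_0 = 0
y_1 = S_1(0) = a_1 = -3
y_2 = S_2(0) = a_2 = 5
y_3 = S_2(2) = -1
t_q=3/2 is in segment 0 (τ=3/2); S_0(τ)=-24/5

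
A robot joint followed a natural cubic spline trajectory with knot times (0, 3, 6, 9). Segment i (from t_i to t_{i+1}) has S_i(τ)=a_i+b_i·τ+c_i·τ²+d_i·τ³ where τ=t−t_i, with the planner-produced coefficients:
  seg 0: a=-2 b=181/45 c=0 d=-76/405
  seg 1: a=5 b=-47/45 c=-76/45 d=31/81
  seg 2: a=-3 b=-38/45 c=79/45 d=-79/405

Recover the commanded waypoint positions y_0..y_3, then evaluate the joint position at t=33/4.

y_0=-2 y_1=5 y_2=-3 y_3=5
S(33/4) = 113/64

y_0 = S_0(0) = a_0 = -2
y_1 = S_1(0) = a_1 = 5
y_2 = S_2(0) = a_2 = -3
y_3 = S_2(3) = 5
t_q=33/4 is in segment 2 (τ=9/4); S_2(τ)=113/64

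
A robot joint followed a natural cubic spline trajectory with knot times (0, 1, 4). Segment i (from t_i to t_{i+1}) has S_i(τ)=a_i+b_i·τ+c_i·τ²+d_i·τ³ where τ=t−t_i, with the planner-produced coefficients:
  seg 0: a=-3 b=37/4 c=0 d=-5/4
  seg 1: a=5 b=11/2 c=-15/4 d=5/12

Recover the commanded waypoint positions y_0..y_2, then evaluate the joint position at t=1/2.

y_0 = S_0(0) = a_0 = -3
y_1 = S_1(0) = a_1 = 5
y_2 = S_1(3) = -1
t_q=1/2 is in segment 0 (τ=1/2); S_0(τ)=47/32

y_0=-3 y_1=5 y_2=-1
S(1/2) = 47/32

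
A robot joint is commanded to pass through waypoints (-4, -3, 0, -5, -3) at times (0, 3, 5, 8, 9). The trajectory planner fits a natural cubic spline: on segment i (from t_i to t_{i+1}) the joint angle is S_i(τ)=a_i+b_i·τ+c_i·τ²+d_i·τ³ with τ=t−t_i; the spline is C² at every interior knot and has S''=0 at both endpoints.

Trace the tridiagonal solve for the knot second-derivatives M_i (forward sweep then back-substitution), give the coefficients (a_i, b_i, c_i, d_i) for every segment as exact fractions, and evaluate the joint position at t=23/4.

  seg 0: a=-4 b=-481/1356 c=0 d=311/4068
  seg 1: a=-3 b=1159/678 c=311/452 d=-1075/2712
  seg 2: a=0 b=-100/339 c=-191/113 d=418/1017
  seg 3: a=-5 b=224/339 c=227/113 d=-227/339
S(23/4) = -3611/3616

Δ: Δ0=1/3, Δ1=3/2, Δ2=-5/3, Δ3=2
row 1: diag=10, rhs=7; c'=1/5, d'=7/10
row 2: denom=10−2·1/5=48/5; d'=(-19−2·7/10)/(48/5)=-17/8
row 3: denom=8−3·5/16=113/16; d'=(22−3·-17/8)/(113/16)=454/113
back: M3=454/113
back: M2=-17/8−5/16·454/113=-382/113
back: M1=7/10−1/5·-382/113=311/226
M: M0=0, M1=311/226, M2=-382/113, M3=454/113, M4=0
seg 0: a=-4, c=M0/2=0, d=(M1−M0)/(6·3)=311/4068, b=Δ0−h0·(2M0+M1)/6=-481/1356
seg 1: a=-3, c=M1/2=311/452, d=(M2−M1)/(6·2)=-1075/2712, b=Δ1−h1·(2M1+M2)/6=1159/678
seg 2: a=0, c=M2/2=-191/113, d=(M3−M2)/(6·3)=418/1017, b=Δ2−h2·(2M2+M3)/6=-100/339
seg 3: a=-5, c=M3/2=227/113, d=(M4−M3)/(6·1)=-227/339, b=Δ3−h3·(2M3+M4)/6=224/339
t_q=23/4 → seg 2, τ=3/4; S=0+-100/339·τ+-191/113·τ²+418/1017·τ³=-3611/3616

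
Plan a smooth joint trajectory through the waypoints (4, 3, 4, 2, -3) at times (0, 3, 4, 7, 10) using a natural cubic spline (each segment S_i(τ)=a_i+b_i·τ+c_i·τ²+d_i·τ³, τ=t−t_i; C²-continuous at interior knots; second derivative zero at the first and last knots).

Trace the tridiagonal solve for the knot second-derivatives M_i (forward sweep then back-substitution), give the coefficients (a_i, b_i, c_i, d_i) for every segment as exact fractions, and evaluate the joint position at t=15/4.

Δ: Δ0=-1/3, Δ1=1, Δ2=-2/3, Δ3=-5/3
row 1: diag=8, rhs=8; c'=1/8, d'=1
row 2: denom=8−1·1/8=63/8; d'=(-10−1·1)/(63/8)=-88/63
row 3: denom=12−3·8/21=76/7; d'=(-6−3·-88/63)/(76/7)=-1/6
back: M3=-1/6
back: M2=-88/63−8/21·-1/6=-4/3
back: M1=1−1/8·-4/3=7/6
M: M0=0, M1=7/6, M2=-4/3, M3=-1/6, M4=0
seg 0: a=4, c=M0/2=0, d=(M1−M0)/(6·3)=7/108, b=Δ0−h0·(2M0+M1)/6=-11/12
seg 1: a=3, c=M1/2=7/12, d=(M2−M1)/(6·1)=-5/12, b=Δ1−h1·(2M1+M2)/6=5/6
seg 2: a=4, c=M2/2=-2/3, d=(M3−M2)/(6·3)=7/108, b=Δ2−h2·(2M2+M3)/6=3/4
seg 3: a=2, c=M3/2=-1/12, d=(M4−M3)/(6·3)=1/108, b=Δ3−h3·(2M3+M4)/6=-3/2
t_q=15/4 → seg 1, τ=3/4; S=3+5/6·τ+7/12·τ²+-5/12·τ³=967/256

  seg 0: a=4 b=-11/12 c=0 d=7/108
  seg 1: a=3 b=5/6 c=7/12 d=-5/12
  seg 2: a=4 b=3/4 c=-2/3 d=7/108
  seg 3: a=2 b=-3/2 c=-1/12 d=1/108
S(15/4) = 967/256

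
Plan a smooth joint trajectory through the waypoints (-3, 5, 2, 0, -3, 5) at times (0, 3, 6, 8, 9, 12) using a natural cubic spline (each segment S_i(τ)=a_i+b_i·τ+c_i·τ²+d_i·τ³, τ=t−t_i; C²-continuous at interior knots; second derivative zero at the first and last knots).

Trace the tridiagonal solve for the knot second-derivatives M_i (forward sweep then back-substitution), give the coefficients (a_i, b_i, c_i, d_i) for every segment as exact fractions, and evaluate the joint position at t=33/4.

  seg 0: a=-3 b=6032/1611 c=0 d=-1736/14499
  seg 1: a=5 b=824/1611 c=-1736/1611 d=2773/14499
  seg 2: a=2 b=-1273/1611 c=1037/1611 d=-67/179
  seg 3: a=0 b=-4361/1611 c=-2581/1611 d=703/537
  seg 4: a=-3 b=-3196/1611 c=3746/1611 d=-3746/14499
S(33/4) = -25997/34368

Δ: Δ0=8/3, Δ1=-1, Δ2=-1, Δ3=-3, Δ4=8/3
row 1: diag=12, rhs=-22; c'=1/4, d'=-11/6
row 2: denom=10−3·1/4=37/4; d'=(0−3·-11/6)/(37/4)=22/37
row 3: denom=6−2·8/37=206/37; d'=(-12−2·22/37)/(206/37)=-244/103
row 4: denom=8−1·37/206=1611/206; d'=(34−1·-244/103)/(1611/206)=7492/1611
back: M4=7492/1611
back: M3=-244/103−37/206·7492/1611=-5162/1611
back: M2=22/37−8/37·-5162/1611=2074/1611
back: M1=-11/6−1/4·2074/1611=-3472/1611
M: M0=0, M1=-3472/1611, M2=2074/1611, M3=-5162/1611, M4=7492/1611, M5=0
seg 0: a=-3, c=M0/2=0, d=(M1−M0)/(6·3)=-1736/14499, b=Δ0−h0·(2M0+M1)/6=6032/1611
seg 1: a=5, c=M1/2=-1736/1611, d=(M2−M1)/(6·3)=2773/14499, b=Δ1−h1·(2M1+M2)/6=824/1611
seg 2: a=2, c=M2/2=1037/1611, d=(M3−M2)/(6·2)=-67/179, b=Δ2−h2·(2M2+M3)/6=-1273/1611
seg 3: a=0, c=M3/2=-2581/1611, d=(M4−M3)/(6·1)=703/537, b=Δ3−h3·(2M3+M4)/6=-4361/1611
seg 4: a=-3, c=M4/2=3746/1611, d=(M5−M4)/(6·3)=-3746/14499, b=Δ4−h4·(2M4+M5)/6=-3196/1611
t_q=33/4 → seg 3, τ=1/4; S=0+-4361/1611·τ+-2581/1611·τ²+703/537·τ³=-25997/34368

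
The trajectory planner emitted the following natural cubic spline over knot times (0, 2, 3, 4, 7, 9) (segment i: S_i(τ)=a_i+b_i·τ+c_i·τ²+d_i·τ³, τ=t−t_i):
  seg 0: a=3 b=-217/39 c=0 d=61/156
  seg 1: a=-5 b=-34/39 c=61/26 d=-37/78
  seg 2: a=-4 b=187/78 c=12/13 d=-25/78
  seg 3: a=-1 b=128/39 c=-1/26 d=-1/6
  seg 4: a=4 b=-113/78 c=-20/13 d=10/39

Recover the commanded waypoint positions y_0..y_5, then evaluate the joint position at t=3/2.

y_0 = S_0(0) = a_0 = 3
y_1 = S_1(0) = a_1 = -5
y_2 = S_2(0) = a_2 = -4
y_3 = S_3(0) = a_3 = -1
y_4 = S_4(0) = a_4 = 4
y_5 = S_4(2) = -3
t_q=3/2 is in segment 0 (τ=3/2); S_0(τ)=-1675/416

y_0=3 y_1=-5 y_2=-4 y_3=-1 y_4=4 y_5=-3
S(3/2) = -1675/416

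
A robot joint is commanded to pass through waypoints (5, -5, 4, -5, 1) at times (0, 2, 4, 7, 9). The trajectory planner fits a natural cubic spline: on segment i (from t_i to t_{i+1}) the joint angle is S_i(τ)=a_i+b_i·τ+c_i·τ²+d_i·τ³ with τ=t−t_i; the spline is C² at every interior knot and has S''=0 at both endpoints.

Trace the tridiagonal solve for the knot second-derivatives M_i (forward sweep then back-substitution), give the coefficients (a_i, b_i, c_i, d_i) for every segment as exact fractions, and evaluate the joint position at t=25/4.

Δ: Δ0=-5, Δ1=9/2, Δ2=-3, Δ3=3
row 1: diag=8, rhs=57; c'=1/4, d'=57/8
row 2: denom=10−2·1/4=19/2; d'=(-45−2·57/8)/(19/2)=-237/38
row 3: denom=10−3·6/19=172/19; d'=(36−3·-237/38)/(172/19)=2079/344
back: M3=2079/344
back: M2=-237/38−6/19·2079/344=-1401/172
back: M1=57/8−1/4·-1401/172=6303/688
M: M0=0, M1=6303/688, M2=-1401/172, M3=2079/344, M4=0
seg 0: a=5, c=M0/2=0, d=(M1−M0)/(6·2)=2101/2752, b=Δ0−h0·(2M0+M1)/6=-5541/688
seg 1: a=-5, c=M1/2=6303/1376, d=(M2−M1)/(6·2)=-3969/2752, b=Δ1−h1·(2M1+M2)/6=381/344
seg 2: a=4, c=M2/2=-1401/344, d=(M3−M2)/(6·3)=1627/2064, b=Δ2−h2·(2M2+M3)/6=1461/688
seg 3: a=-5, c=M3/2=2079/688, d=(M4−M3)/(6·2)=-693/1376, b=Δ3−h3·(2M3+M4)/6=-177/172
t_q=25/4 → seg 2, τ=9/4; S=4+1461/688·τ+-1401/344·τ²+1627/2064·τ³=-125975/44032

  seg 0: a=5 b=-5541/688 c=0 d=2101/2752
  seg 1: a=-5 b=381/344 c=6303/1376 d=-3969/2752
  seg 2: a=4 b=1461/688 c=-1401/344 d=1627/2064
  seg 3: a=-5 b=-177/172 c=2079/688 d=-693/1376
S(25/4) = -125975/44032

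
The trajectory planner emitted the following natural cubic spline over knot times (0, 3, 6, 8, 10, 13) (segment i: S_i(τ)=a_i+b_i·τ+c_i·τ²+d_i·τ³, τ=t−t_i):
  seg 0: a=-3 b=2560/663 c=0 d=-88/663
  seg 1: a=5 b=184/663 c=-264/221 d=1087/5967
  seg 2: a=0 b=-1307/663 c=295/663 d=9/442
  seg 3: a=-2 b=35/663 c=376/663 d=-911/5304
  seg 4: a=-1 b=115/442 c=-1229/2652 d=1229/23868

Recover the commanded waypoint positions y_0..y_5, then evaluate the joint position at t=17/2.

y_0 = S_0(0) = a_0 = -3
y_1 = S_1(0) = a_1 = 5
y_2 = S_2(0) = a_2 = 0
y_3 = S_3(0) = a_3 = -2
y_4 = S_4(0) = a_4 = -1
y_5 = S_4(3) = -3
t_q=17/2 is in segment 3 (τ=1/2); S_3(τ)=-26213/14144

y_0=-3 y_1=5 y_2=0 y_3=-2 y_4=-1 y_5=-3
S(17/2) = -26213/14144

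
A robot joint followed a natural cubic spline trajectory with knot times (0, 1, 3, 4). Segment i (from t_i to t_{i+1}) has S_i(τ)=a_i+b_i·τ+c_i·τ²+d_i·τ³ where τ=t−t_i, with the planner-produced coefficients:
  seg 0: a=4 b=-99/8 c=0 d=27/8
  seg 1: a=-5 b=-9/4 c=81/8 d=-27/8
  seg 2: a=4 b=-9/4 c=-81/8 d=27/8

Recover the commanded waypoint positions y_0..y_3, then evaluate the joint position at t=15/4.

y_0 = S_0(0) = a_0 = 4
y_1 = S_1(0) = a_1 = -5
y_2 = S_2(0) = a_2 = 4
y_3 = S_2(1) = -5
t_q=15/4 is in segment 2 (τ=3/4); S_2(τ)=-1003/512

y_0=4 y_1=-5 y_2=4 y_3=-5
S(15/4) = -1003/512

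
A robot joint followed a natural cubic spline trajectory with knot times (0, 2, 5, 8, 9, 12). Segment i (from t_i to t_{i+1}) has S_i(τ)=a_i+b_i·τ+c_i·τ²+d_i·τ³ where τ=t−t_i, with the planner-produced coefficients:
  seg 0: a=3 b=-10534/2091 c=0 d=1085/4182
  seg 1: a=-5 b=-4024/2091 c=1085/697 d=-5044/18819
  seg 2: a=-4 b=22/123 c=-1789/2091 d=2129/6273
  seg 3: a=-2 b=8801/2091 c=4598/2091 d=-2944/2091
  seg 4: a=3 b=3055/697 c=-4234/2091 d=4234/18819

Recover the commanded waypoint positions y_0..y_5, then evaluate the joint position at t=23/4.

y_0=3 y_1=-5 y_2=-4 y_3=-2 y_4=3 y_5=4
S(23/4) = -187529/44608

y_0 = S_0(0) = a_0 = 3
y_1 = S_1(0) = a_1 = -5
y_2 = S_2(0) = a_2 = -4
y_3 = S_3(0) = a_3 = -2
y_4 = S_4(0) = a_4 = 3
y_5 = S_4(3) = 4
t_q=23/4 is in segment 2 (τ=3/4); S_2(τ)=-187529/44608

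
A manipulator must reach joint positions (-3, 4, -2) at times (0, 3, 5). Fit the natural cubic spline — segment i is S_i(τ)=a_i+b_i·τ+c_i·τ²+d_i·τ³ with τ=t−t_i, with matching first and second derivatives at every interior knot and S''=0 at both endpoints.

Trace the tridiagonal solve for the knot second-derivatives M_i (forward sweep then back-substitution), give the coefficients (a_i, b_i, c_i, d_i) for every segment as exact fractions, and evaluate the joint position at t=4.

  seg 0: a=-3 b=59/15 c=0 d=-8/45
  seg 1: a=4 b=-13/15 c=-8/5 d=4/15
S(4) = 9/5

Δ: Δ0=7/3, Δ1=-3
row 1: diag=10, rhs=-32; c'=1/5, d'=-16/5
back: M1=-16/5
M: M0=0, M1=-16/5, M2=0
seg 0: a=-3, c=M0/2=0, d=(M1−M0)/(6·3)=-8/45, b=Δ0−h0·(2M0+M1)/6=59/15
seg 1: a=4, c=M1/2=-8/5, d=(M2−M1)/(6·2)=4/15, b=Δ1−h1·(2M1+M2)/6=-13/15
t_q=4 → seg 1, τ=1; S=4+-13/15·τ+-8/5·τ²+4/15·τ³=9/5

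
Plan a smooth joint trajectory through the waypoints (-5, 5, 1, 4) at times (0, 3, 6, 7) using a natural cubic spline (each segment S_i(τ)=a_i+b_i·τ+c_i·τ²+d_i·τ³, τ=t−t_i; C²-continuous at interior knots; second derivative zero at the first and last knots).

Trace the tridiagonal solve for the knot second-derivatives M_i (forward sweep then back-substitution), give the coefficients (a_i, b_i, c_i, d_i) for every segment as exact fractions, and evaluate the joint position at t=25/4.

  seg 0: a=-5 b=147/29 c=0 d=-151/783
  seg 1: a=5 b=-4/29 c=-151/87 d=349/783
  seg 2: a=1 b=43/29 c=66/29 d=-22/29
S(25/4) = 1393/928

Δ: Δ0=10/3, Δ1=-4/3, Δ2=3
row 1: diag=12, rhs=-28; c'=1/4, d'=-7/3
row 2: denom=8−3·1/4=29/4; d'=(26−3·-7/3)/(29/4)=132/29
back: M2=132/29
back: M1=-7/3−1/4·132/29=-302/87
M: M0=0, M1=-302/87, M2=132/29, M3=0
seg 0: a=-5, c=M0/2=0, d=(M1−M0)/(6·3)=-151/783, b=Δ0−h0·(2M0+M1)/6=147/29
seg 1: a=5, c=M1/2=-151/87, d=(M2−M1)/(6·3)=349/783, b=Δ1−h1·(2M1+M2)/6=-4/29
seg 2: a=1, c=M2/2=66/29, d=(M3−M2)/(6·1)=-22/29, b=Δ2−h2·(2M2+M3)/6=43/29
t_q=25/4 → seg 2, τ=1/4; S=1+43/29·τ+66/29·τ²+-22/29·τ³=1393/928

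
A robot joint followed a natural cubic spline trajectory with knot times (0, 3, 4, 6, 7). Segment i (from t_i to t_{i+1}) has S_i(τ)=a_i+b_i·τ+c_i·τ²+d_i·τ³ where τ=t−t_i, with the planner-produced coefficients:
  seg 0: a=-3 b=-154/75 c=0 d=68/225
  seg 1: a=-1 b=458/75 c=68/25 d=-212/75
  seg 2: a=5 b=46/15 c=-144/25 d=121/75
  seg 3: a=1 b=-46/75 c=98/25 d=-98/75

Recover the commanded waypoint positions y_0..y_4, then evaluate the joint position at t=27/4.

y_0=-3 y_1=-1 y_2=5 y_3=1 y_4=3
S(27/4) = 351/160

y_0 = S_0(0) = a_0 = -3
y_1 = S_1(0) = a_1 = -1
y_2 = S_2(0) = a_2 = 5
y_3 = S_3(0) = a_3 = 1
y_4 = S_3(1) = 3
t_q=27/4 is in segment 3 (τ=3/4); S_3(τ)=351/160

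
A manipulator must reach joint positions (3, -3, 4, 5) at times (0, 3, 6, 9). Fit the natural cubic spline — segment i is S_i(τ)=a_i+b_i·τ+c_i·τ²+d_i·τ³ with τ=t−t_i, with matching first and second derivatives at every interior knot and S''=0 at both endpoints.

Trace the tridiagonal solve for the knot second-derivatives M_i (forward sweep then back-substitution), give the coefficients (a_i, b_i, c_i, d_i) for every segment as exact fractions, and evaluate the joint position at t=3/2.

  seg 0: a=3 b=-148/45 c=0 d=58/405
  seg 1: a=-3 b=26/45 c=58/45 d=-19/81
  seg 2: a=4 b=89/45 c=-37/45 d=37/405
S(3/2) = -29/20

Δ: Δ0=-2, Δ1=7/3, Δ2=1/3
row 1: diag=12, rhs=26; c'=1/4, d'=13/6
row 2: denom=12−3·1/4=45/4; d'=(-12−3·13/6)/(45/4)=-74/45
back: M2=-74/45
back: M1=13/6−1/4·-74/45=116/45
M: M0=0, M1=116/45, M2=-74/45, M3=0
seg 0: a=3, c=M0/2=0, d=(M1−M0)/(6·3)=58/405, b=Δ0−h0·(2M0+M1)/6=-148/45
seg 1: a=-3, c=M1/2=58/45, d=(M2−M1)/(6·3)=-19/81, b=Δ1−h1·(2M1+M2)/6=26/45
seg 2: a=4, c=M2/2=-37/45, d=(M3−M2)/(6·3)=37/405, b=Δ2−h2·(2M2+M3)/6=89/45
t_q=3/2 → seg 0, τ=3/2; S=3+-148/45·τ+0·τ²+58/405·τ³=-29/20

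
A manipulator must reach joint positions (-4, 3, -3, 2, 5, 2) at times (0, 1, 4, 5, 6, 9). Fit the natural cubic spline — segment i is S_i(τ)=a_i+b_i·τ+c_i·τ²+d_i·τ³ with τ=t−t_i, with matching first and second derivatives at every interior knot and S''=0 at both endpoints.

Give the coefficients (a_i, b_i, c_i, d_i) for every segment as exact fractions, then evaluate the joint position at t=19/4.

  seg 0: a=-4 b=4778/547 c=0 d=-949/547
  seg 1: a=3 b=1931/547 c=-2847/547 d=5516/4923
  seg 2: a=-3 b=1397/547 c=2669/547 d=-1331/547
  seg 3: a=2 b=2742/547 c=-1324/547 d=223/547
  seg 4: a=5 b=763/547 c=-655/547 d=655/4923
S(19/4) = 22179/35008

Δ: Δ0=7, Δ1=-2, Δ2=5, Δ3=3, Δ4=-1
row 1: diag=8, rhs=-54; c'=3/8, d'=-27/4
row 2: denom=8−3·3/8=55/8; d'=(42−3·-27/4)/(55/8)=498/55
row 3: denom=4−1·8/55=212/55; d'=(-12−1·498/55)/(212/55)=-579/106
row 4: denom=8−1·55/212=1641/212; d'=(-24−1·-579/106)/(1641/212)=-1310/547
back: M4=-1310/547
back: M3=-579/106−55/212·-1310/547=-2648/547
back: M2=498/55−8/55·-2648/547=5338/547
back: M1=-27/4−3/8·5338/547=-5694/547
M: M0=0, M1=-5694/547, M2=5338/547, M3=-2648/547, M4=-1310/547, M5=0
seg 0: a=-4, c=M0/2=0, d=(M1−M0)/(6·1)=-949/547, b=Δ0−h0·(2M0+M1)/6=4778/547
seg 1: a=3, c=M1/2=-2847/547, d=(M2−M1)/(6·3)=5516/4923, b=Δ1−h1·(2M1+M2)/6=1931/547
seg 2: a=-3, c=M2/2=2669/547, d=(M3−M2)/(6·1)=-1331/547, b=Δ2−h2·(2M2+M3)/6=1397/547
seg 3: a=2, c=M3/2=-1324/547, d=(M4−M3)/(6·1)=223/547, b=Δ3−h3·(2M3+M4)/6=2742/547
seg 4: a=5, c=M4/2=-655/547, d=(M5−M4)/(6·3)=655/4923, b=Δ4−h4·(2M4+M5)/6=763/547
t_q=19/4 → seg 2, τ=3/4; S=-3+1397/547·τ+2669/547·τ²+-1331/547·τ³=22179/35008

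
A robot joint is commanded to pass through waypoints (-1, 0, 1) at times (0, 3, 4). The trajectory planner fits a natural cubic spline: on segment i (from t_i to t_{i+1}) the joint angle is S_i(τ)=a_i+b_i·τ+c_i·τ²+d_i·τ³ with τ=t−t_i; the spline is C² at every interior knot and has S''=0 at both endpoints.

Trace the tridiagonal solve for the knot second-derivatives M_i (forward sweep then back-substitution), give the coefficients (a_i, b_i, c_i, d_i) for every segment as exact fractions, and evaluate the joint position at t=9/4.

Δ: Δ0=1/3, Δ1=1
row 1: diag=8, rhs=4; c'=1/8, d'=1/2
back: M1=1/2
M: M0=0, M1=1/2, M2=0
seg 0: a=-1, c=M0/2=0, d=(M1−M0)/(6·3)=1/36, b=Δ0−h0·(2M0+M1)/6=1/12
seg 1: a=0, c=M1/2=1/4, d=(M2−M1)/(6·1)=-1/12, b=Δ1−h1·(2M1+M2)/6=5/6
t_q=9/4 → seg 0, τ=9/4; S=-1+1/12·τ+0·τ²+1/36·τ³=-127/256

  seg 0: a=-1 b=1/12 c=0 d=1/36
  seg 1: a=0 b=5/6 c=1/4 d=-1/12
S(9/4) = -127/256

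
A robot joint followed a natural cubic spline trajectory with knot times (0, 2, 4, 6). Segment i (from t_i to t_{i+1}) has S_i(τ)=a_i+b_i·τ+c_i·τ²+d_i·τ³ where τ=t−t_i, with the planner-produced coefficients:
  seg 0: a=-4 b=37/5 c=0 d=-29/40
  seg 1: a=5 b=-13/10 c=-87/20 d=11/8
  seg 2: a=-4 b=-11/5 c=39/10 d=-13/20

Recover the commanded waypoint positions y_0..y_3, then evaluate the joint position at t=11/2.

y_0=-4 y_1=5 y_2=-4 y_3=2
S(11/2) = -23/32

y_0 = S_0(0) = a_0 = -4
y_1 = S_1(0) = a_1 = 5
y_2 = S_2(0) = a_2 = -4
y_3 = S_2(2) = 2
t_q=11/2 is in segment 2 (τ=3/2); S_2(τ)=-23/32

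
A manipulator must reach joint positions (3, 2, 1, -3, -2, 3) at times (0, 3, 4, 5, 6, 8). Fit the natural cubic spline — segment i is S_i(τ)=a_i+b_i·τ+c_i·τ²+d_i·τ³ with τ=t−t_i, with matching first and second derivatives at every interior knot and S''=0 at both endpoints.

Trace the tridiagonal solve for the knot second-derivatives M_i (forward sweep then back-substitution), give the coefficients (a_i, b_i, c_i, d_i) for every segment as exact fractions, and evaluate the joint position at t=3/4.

  seg 0: a=3 b=-2053/3990 c=0 d=241/11970
  seg 1: a=2 b=58/1995 c=241/1330 d=-4829/3990
  seg 2: a=1 b=-2585/798 c=-2294/665 d=10729/3990
  seg 3: a=-3 b=-4133/1995 c=6141/1330 d=-881/570
  seg 4: a=-2 b=10079/3990 c=-13/665 d=13/3990
S(3/4) = 44647/17024

Δ: Δ0=-1/3, Δ1=-1, Δ2=-4, Δ3=1, Δ4=5/2
row 1: diag=8, rhs=-4; c'=1/8, d'=-1/2
row 2: denom=4−1·1/8=31/8; d'=(-18−1·-1/2)/(31/8)=-140/31
row 3: denom=4−1·8/31=116/31; d'=(30−1·-140/31)/(116/31)=535/58
row 4: denom=6−1·31/116=665/116; d'=(9−1·535/58)/(665/116)=-26/665
back: M4=-26/665
back: M3=535/58−31/116·-26/665=6141/665
back: M2=-140/31−8/31·6141/665=-4588/665
back: M1=-1/2−1/8·-4588/665=241/665
M: M0=0, M1=241/665, M2=-4588/665, M3=6141/665, M4=-26/665, M5=0
seg 0: a=3, c=M0/2=0, d=(M1−M0)/(6·3)=241/11970, b=Δ0−h0·(2M0+M1)/6=-2053/3990
seg 1: a=2, c=M1/2=241/1330, d=(M2−M1)/(6·1)=-4829/3990, b=Δ1−h1·(2M1+M2)/6=58/1995
seg 2: a=1, c=M2/2=-2294/665, d=(M3−M2)/(6·1)=10729/3990, b=Δ2−h2·(2M2+M3)/6=-2585/798
seg 3: a=-3, c=M3/2=6141/1330, d=(M4−M3)/(6·1)=-881/570, b=Δ3−h3·(2M3+M4)/6=-4133/1995
seg 4: a=-2, c=M4/2=-13/665, d=(M5−M4)/(6·2)=13/3990, b=Δ4−h4·(2M4+M5)/6=10079/3990
t_q=3/4 → seg 0, τ=3/4; S=3+-2053/3990·τ+0·τ²+241/11970·τ³=44647/17024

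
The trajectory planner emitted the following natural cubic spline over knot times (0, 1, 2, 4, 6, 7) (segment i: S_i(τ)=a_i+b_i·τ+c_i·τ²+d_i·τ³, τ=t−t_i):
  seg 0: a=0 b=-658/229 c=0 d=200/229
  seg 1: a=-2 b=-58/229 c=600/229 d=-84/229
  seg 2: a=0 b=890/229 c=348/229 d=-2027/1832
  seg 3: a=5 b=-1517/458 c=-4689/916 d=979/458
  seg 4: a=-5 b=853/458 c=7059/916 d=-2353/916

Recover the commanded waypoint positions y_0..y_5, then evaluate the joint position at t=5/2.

y_0=0 y_1=-2 y_2=0 y_3=5 y_4=-5 y_5=2
S(5/2) = 32021/14656

y_0 = S_0(0) = a_0 = 0
y_1 = S_1(0) = a_1 = -2
y_2 = S_2(0) = a_2 = 0
y_3 = S_3(0) = a_3 = 5
y_4 = S_4(0) = a_4 = -5
y_5 = S_4(1) = 2
t_q=5/2 is in segment 2 (τ=1/2); S_2(τ)=32021/14656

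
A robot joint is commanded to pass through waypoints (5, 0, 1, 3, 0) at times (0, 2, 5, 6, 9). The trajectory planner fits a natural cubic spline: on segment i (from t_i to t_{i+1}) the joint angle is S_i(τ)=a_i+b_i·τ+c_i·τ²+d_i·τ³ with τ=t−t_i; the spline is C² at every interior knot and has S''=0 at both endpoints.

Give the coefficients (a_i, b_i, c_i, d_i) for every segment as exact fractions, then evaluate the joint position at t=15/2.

Δ: Δ0=-5/2, Δ1=1/3, Δ2=2, Δ3=-1
row 1: diag=10, rhs=17; c'=3/10, d'=17/10
row 2: denom=8−3·3/10=71/10; d'=(10−3·17/10)/(71/10)=49/71
row 3: denom=8−1·10/71=558/71; d'=(-18−1·49/71)/(558/71)=-1327/558
back: M3=-1327/558
back: M2=49/71−10/71·-1327/558=286/279
back: M1=17/10−3/10·286/279=259/186
M: M0=0, M1=259/186, M2=286/279, M3=-1327/558, M4=0
seg 0: a=5, c=M0/2=0, d=(M1−M0)/(6·2)=259/2232, b=Δ0−h0·(2M0+M1)/6=-827/279
seg 1: a=0, c=M1/2=259/372, d=(M2−M1)/(6·3)=-205/10044, b=Δ1−h1·(2M1+M2)/6=-877/558
seg 2: a=1, c=M2/2=143/279, d=(M3−M2)/(6·1)=-211/372, b=Δ2−h2·(2M2+M3)/6=2293/1116
seg 3: a=3, c=M3/2=-1327/1116, d=(M4−M3)/(6·3)=1327/10044, b=Δ3−h3·(2M3+M4)/6=769/558
t_q=15/2 → seg 3, τ=3/2; S=3+769/558·τ+-1327/1116·τ²+1327/10044·τ³=2815/992

  seg 0: a=5 b=-827/279 c=0 d=259/2232
  seg 1: a=0 b=-877/558 c=259/372 d=-205/10044
  seg 2: a=1 b=2293/1116 c=143/279 d=-211/372
  seg 3: a=3 b=769/558 c=-1327/1116 d=1327/10044
S(15/2) = 2815/992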